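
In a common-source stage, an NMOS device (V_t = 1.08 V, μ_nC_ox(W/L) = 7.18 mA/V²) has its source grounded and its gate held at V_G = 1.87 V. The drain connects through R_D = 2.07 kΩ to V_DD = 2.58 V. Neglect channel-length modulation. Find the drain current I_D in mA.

V_GS = V_G = 1.87 V, so V_ov = 1.87 − 1.08 = 0.79 V.
Assume saturation: I_D = ½ k_n V_ov² = 0.5 × 7.18 × 0.79² = 2.24 mA, giving V_DS = V_DD − I_D R_D = 2.58 − 2.24 × 2.07 = -2.06 V.
But -2.06 V < V_ov = 0.79 V, so the device is actually in triode.
In triode I_D = k_n[V_ov V_DS − ½ V_DS²] and I_D = (V_DD − V_DS)/R_D. Equating: 7.43 V_DS² − 12.74 V_DS + 2.58 = 0, giving V_DS = 0.235 V (the root below V_ov).
I_D = (2.58 − 0.235) / 2.07 = 1.13 mA.

I_D = 1.13 mA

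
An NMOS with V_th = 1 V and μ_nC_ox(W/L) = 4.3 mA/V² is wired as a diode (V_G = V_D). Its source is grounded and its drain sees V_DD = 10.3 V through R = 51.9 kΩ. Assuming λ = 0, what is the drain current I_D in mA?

With gate tied to drain, V_GS = V_DS ≥ V_GS − V_th, so the device is in saturation.
KCL at the drain: ½ k_n (V_GS − V_th)² = (V_DD − V_GS)/R.
Let x = V_GS − 1. Then 112 x² + x − 9.3 = 0, giving x = 0.284 V (positive root), so V_GS = 1.28 V.
I_D = (V_DD − V_GS)/R = (10.3 − 1.28) / 51.9 = 0.174 mA.

I_D = 0.174 mA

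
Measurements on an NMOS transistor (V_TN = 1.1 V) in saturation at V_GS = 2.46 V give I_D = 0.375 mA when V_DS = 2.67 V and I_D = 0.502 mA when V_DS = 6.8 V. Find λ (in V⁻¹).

λ = 0.105 V⁻¹

With V_GS fixed, I_D ∝ (1 + λ V_DS) in saturation, so I_D2/I_D1 = (1 + λ V_DS2)/(1 + λ V_DS1).
0.502/0.375 = 1.339 = (1 + 6.8 λ)/(1 + 2.67 λ).
Solving: λ (I_D1 V_DS2 − I_D2 V_DS1) = I_D2 − I_D1, so λ = (0.502 − 0.375) / (0.375 × 6.8 − 0.502 × 2.67) = 0.127 / 1.21 = 0.105 V⁻¹.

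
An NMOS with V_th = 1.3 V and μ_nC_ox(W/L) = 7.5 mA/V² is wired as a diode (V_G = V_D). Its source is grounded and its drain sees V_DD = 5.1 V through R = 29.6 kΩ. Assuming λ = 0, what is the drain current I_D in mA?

With gate tied to drain, V_GS = V_DS ≥ V_GS − V_th, so the device is in saturation.
KCL at the drain: ½ k_n (V_GS − V_th)² = (V_DD − V_GS)/R.
Let x = V_GS − 1.3. Then 111 x² + x − 3.8 = 0, giving x = 0.181 V (positive root), so V_GS = 1.48 V.
I_D = (V_DD − V_GS)/R = (5.1 − 1.48) / 29.6 = 0.122 mA.

I_D = 0.122 mA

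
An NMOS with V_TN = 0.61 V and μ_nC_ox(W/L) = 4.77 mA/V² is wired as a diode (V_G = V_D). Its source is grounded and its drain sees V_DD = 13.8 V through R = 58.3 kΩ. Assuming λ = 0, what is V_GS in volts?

V_GS = 0.914 V

With gate tied to drain, V_GS = V_DS ≥ V_GS − V_TN, so the device is in saturation.
KCL at the drain: ½ k_n (V_GS − V_TN)² = (V_DD − V_GS)/R.
Let x = V_GS − 0.61. Then 139 x² + x − 13.19 = 0, giving x = 0.304 V (positive root), so V_GS = 0.914 V.
I_D = (V_DD − V_GS)/R = (13.8 − 0.914) / 58.3 = 0.221 mA.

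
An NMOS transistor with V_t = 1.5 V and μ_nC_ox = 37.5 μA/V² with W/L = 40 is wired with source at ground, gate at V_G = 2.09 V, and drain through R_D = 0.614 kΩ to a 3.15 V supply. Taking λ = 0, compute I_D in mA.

I_D = 0.261 mA

V_GS = V_G = 2.09 V, so V_ov = 2.09 − 1.5 = 0.59 V.
k_n = μ_nC_ox · (W/L) = 1.5 mA/V².
Assume saturation: I_D = ½ k_n V_ov² = 0.5 × 1.5 × 0.59² = 0.261 mA, giving V_DS = V_DD − I_D R_D = 3.15 − 0.261 × 0.614 = 2.99 V.
V_DS = 2.99 V ≥ V_ov = 0.59 V, confirming saturation.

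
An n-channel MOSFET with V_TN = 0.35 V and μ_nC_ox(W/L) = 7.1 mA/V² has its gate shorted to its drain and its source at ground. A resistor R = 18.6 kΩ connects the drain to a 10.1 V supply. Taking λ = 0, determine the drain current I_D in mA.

I_D = 0.504 mA

With gate tied to drain, V_GS = V_DS ≥ V_GS − V_TN, so the device is in saturation.
KCL at the drain: ½ k_n (V_GS − V_TN)² = (V_DD − V_GS)/R.
Let x = V_GS − 0.35. Then 66 x² + x − 9.75 = 0, giving x = 0.377 V (positive root), so V_GS = 0.727 V.
I_D = (V_DD − V_GS)/R = (10.1 − 0.727) / 18.6 = 0.504 mA.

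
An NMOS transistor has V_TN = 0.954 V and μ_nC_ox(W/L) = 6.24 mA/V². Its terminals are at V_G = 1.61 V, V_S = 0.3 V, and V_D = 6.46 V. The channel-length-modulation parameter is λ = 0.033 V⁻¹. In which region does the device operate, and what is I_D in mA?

V_GS = V_G − V_S = 1.61 − 0.3 = 1.31 V; V_DS = V_D − V_S = 6.46 − 0.3 = 6.16 V.
V_ov = V_GS − V_TN = 1.31 − 0.954 = 0.356 V.
Since V_DS = 6.16 V ≥ V_ov = 0.356 V, the device is in saturation.
I_D = ½ k_n V_ov² (1 + λ V_DS) = 0.5 × 6.24 × 0.356² × (1 + 0.033 × 6.16) = 0.476 mA.

Saturation; I_D = 0.476 mA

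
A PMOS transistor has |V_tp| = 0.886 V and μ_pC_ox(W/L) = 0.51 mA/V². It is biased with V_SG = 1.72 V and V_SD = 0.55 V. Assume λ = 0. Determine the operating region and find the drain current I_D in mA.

V_ov = V_SG − |V_tp| = 1.72 − 0.886 = 0.834 V.
Since V_SD = 0.55 V < V_ov = 0.834 V, the device is in the triode region.
I_D = k_p [V_ov · V_SD − ½ V_SD²] = 0.51 × [0.834 × 0.55 − 0.5 × 0.55²] = 0.157 mA.

Triode; I_D = 0.157 mA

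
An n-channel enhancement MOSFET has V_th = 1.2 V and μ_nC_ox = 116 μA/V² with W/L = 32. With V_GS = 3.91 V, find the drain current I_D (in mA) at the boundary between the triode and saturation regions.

I_D = 13.6 mA

At the boundary V_DS = V_ov = V_GS − V_th = 3.91 − 1.2 = 2.71 V.
k_n = μ_nC_ox · (W/L) = 3.712 mA/V².
I_D = ½ k_n V_ov² = 0.5 × 3.712 × 2.71² = 13.6 mA.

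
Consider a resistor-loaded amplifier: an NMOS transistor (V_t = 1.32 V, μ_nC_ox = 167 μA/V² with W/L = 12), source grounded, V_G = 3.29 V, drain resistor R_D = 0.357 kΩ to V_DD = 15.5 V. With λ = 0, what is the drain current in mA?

V_GS = V_G = 3.29 V, so V_ov = 3.29 − 1.32 = 1.97 V.
k_n = μ_nC_ox · (W/L) = 2.004 mA/V².
Assume saturation: I_D = ½ k_n V_ov² = 0.5 × 2.004 × 1.97² = 3.89 mA, giving V_DS = V_DD − I_D R_D = 15.5 − 3.89 × 0.357 = 14.1 V.
V_DS = 14.1 V ≥ V_ov = 1.97 V, confirming saturation.

I_D = 3.89 mA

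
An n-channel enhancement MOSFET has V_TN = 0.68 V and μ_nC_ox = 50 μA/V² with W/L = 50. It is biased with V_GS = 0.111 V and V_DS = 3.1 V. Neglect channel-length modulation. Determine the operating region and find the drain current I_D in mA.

Cutoff; I_D = 0 mA

V_GS = 0.111 V < V_TN = 0.68 V, so the transistor is in cutoff.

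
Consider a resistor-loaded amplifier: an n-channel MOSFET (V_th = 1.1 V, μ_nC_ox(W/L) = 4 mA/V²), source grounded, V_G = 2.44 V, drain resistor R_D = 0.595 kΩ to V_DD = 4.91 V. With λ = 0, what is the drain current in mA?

V_GS = V_G = 2.44 V, so V_ov = 2.44 − 1.1 = 1.34 V.
Assume saturation: I_D = ½ k_n V_ov² = 0.5 × 4 × 1.34² = 3.59 mA, giving V_DS = V_DD − I_D R_D = 4.91 − 3.59 × 0.595 = 2.77 V.
V_DS = 2.77 V ≥ V_ov = 1.34 V, confirming saturation.

I_D = 3.59 mA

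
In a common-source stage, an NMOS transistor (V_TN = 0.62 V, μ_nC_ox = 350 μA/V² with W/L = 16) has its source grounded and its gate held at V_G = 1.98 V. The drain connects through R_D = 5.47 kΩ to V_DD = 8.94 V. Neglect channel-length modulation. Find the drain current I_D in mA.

V_GS = V_G = 1.98 V, so V_ov = 1.98 − 0.62 = 1.36 V.
k_n = μ_nC_ox · (W/L) = 5.6 mA/V².
Assume saturation: I_D = ½ k_n V_ov² = 0.5 × 5.6 × 1.36² = 5.18 mA, giving V_DS = V_DD − I_D R_D = 8.94 − 5.18 × 5.47 = -19.4 V.
But -19.4 V < V_ov = 1.36 V, so the device is actually in triode.
In triode I_D = k_n[V_ov V_DS − ½ V_DS²] and I_D = (V_DD − V_DS)/R_D. Equating: 15.3 V_DS² − 42.66 V_DS + 8.94 = 0, giving V_DS = 0.228 V (the root below V_ov).
I_D = (8.94 − 0.228) / 5.47 = 1.59 mA.

I_D = 1.59 mA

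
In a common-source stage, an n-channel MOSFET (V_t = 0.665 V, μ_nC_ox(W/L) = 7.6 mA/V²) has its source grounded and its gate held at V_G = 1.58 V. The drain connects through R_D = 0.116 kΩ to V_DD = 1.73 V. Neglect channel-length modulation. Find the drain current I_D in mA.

I_D = 3.18 mA

V_GS = V_G = 1.58 V, so V_ov = 1.58 − 0.665 = 0.915 V.
Assume saturation: I_D = ½ k_n V_ov² = 0.5 × 7.6 × 0.915² = 3.18 mA, giving V_DS = V_DD − I_D R_D = 1.73 − 3.18 × 0.116 = 1.36 V.
V_DS = 1.36 V ≥ V_ov = 0.915 V, confirming saturation.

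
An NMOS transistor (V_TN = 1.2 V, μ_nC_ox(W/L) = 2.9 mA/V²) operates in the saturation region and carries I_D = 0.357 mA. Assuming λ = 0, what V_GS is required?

V_GS = 1.70 V

In saturation I_D = ½ k_n (V_GS − V_TN)², so V_GS − V_TN = √(2 I_D / k_n) = √(2 × 0.357 / 2.9) = 0.496 V.
V_GS = 1.2 + 0.496 = 1.7 V.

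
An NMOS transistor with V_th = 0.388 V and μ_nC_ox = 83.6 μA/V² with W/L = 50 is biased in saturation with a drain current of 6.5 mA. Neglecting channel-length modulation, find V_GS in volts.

V_GS = 2.15 V

k_n = μ_nC_ox · (W/L) = 4.18 mA/V².
In saturation I_D = ½ k_n (V_GS − V_th)², so V_GS − V_th = √(2 I_D / k_n) = √(2 × 6.5 / 4.18) = 1.76 V.
V_GS = 0.388 + 1.76 = 2.15 V.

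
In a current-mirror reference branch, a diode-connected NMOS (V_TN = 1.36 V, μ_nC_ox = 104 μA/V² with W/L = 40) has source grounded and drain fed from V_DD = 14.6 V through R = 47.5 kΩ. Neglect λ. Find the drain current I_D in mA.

I_D = 0.271 mA

With gate tied to drain, V_GS = V_DS ≥ V_GS − V_TN, so the device is in saturation.
k_n = μ_nC_ox · (W/L) = 4.16 mA/V².
KCL at the drain: ½ k_n (V_GS − V_TN)² = (V_DD − V_GS)/R.
Let x = V_GS − 1.36. Then 98.8 x² + x − 13.24 = 0, giving x = 0.361 V (positive root), so V_GS = 1.72 V.
I_D = (V_DD − V_GS)/R = (14.6 − 1.72) / 47.5 = 0.271 mA.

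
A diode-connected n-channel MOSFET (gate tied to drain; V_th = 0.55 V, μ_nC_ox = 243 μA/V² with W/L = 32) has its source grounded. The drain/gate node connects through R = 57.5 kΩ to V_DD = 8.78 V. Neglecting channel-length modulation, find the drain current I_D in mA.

I_D = 0.140 mA

With gate tied to drain, V_GS = V_DS ≥ V_GS − V_th, so the device is in saturation.
k_n = μ_nC_ox · (W/L) = 7.776 mA/V².
KCL at the drain: ½ k_n (V_GS − V_th)² = (V_DD − V_GS)/R.
Let x = V_GS − 0.55. Then 224 x² + x − 8.23 = 0, giving x = 0.19 V (positive root), so V_GS = 0.74 V.
I_D = (V_DD − V_GS)/R = (8.78 − 0.74) / 57.5 = 0.14 mA.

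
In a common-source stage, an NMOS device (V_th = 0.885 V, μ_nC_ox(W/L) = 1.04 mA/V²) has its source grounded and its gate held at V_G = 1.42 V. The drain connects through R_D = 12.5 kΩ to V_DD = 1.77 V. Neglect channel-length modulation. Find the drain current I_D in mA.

I_D = 0.118 mA

V_GS = V_G = 1.42 V, so V_ov = 1.42 − 0.885 = 0.535 V.
Assume saturation: I_D = ½ k_n V_ov² = 0.5 × 1.04 × 0.535² = 0.149 mA, giving V_DS = V_DD − I_D R_D = 1.77 − 0.149 × 12.5 = -0.0905 V.
But -0.0905 V < V_ov = 0.535 V, so the device is actually in triode.
In triode I_D = k_n[V_ov V_DS − ½ V_DS²] and I_D = (V_DD − V_DS)/R_D. Equating: 6.5 V_DS² − 7.955 V_DS + 1.77 = 0, giving V_DS = 0.292 V (the root below V_ov).
I_D = (1.77 − 0.292) / 12.5 = 0.118 mA.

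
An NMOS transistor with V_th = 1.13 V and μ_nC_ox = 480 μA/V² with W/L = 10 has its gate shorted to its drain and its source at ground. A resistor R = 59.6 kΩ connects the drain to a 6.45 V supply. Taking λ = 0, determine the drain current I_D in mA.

I_D = 0.0861 mA

With gate tied to drain, V_GS = V_DS ≥ V_GS − V_th, so the device is in saturation.
k_n = μ_nC_ox · (W/L) = 4.8 mA/V².
KCL at the drain: ½ k_n (V_GS − V_th)² = (V_DD − V_GS)/R.
Let x = V_GS − 1.13. Then 143 x² + x − 5.32 = 0, giving x = 0.189 V (positive root), so V_GS = 1.32 V.
I_D = (V_DD − V_GS)/R = (6.45 − 1.32) / 59.6 = 0.0861 mA.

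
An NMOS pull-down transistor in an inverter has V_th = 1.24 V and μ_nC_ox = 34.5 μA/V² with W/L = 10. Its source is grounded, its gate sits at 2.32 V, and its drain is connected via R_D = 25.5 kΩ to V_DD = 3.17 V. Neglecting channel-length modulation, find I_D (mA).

I_D = 0.110 mA

V_GS = V_G = 2.32 V, so V_ov = 2.32 − 1.24 = 1.08 V.
k_n = μ_nC_ox · (W/L) = 0.345 mA/V².
Assume saturation: I_D = ½ k_n V_ov² = 0.5 × 0.345 × 1.08² = 0.201 mA, giving V_DS = V_DD − I_D R_D = 3.17 − 0.201 × 25.5 = -1.96 V.
But -1.96 V < V_ov = 1.08 V, so the device is actually in triode.
In triode I_D = k_n[V_ov V_DS − ½ V_DS²] and I_D = (V_DD − V_DS)/R_D. Equating: 4.4 V_DS² − 10.5 V_DS + 3.17 = 0, giving V_DS = 0.355 V (the root below V_ov).
I_D = (3.17 − 0.355) / 25.5 = 0.11 mA.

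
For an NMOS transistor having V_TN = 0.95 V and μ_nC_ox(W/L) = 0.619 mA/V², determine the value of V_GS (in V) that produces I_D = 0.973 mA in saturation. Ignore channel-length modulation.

V_GS = 2.72 V

In saturation I_D = ½ k_n (V_GS − V_TN)², so V_GS − V_TN = √(2 I_D / k_n) = √(2 × 0.973 / 0.619) = 1.77 V.
V_GS = 0.95 + 1.77 = 2.72 V.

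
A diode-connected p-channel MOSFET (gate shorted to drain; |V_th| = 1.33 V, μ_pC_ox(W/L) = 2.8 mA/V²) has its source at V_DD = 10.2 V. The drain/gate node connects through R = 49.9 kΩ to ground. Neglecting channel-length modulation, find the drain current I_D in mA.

I_D = 0.171 mA

With gate tied to drain, V_SG = V_SD ≥ V_SG − |V_th|, so the device is in saturation.
KCL at the drain: ½ k_p (V_SG − |V_th|)² = (V_DD − V_SG)/R.
Let x = V_SG − 1.33. Then 69.9 x² + x − 8.87 = 0, giving x = 0.349 V (positive root), so V_SG = 1.68 V.
I_D = (V_DD − V_SG)/R = (10.2 − 1.68) / 49.9 = 0.171 mA.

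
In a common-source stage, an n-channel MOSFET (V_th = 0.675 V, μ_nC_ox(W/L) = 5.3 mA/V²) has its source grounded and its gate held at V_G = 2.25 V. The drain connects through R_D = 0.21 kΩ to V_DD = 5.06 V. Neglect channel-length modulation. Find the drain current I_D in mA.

I_D = 6.57 mA

V_GS = V_G = 2.25 V, so V_ov = 2.25 − 0.675 = 1.57 V.
Assume saturation: I_D = ½ k_n V_ov² = 0.5 × 5.3 × 1.57² = 6.57 mA, giving V_DS = V_DD − I_D R_D = 5.06 − 6.57 × 0.21 = 3.68 V.
V_DS = 3.68 V ≥ V_ov = 1.57 V, confirming saturation.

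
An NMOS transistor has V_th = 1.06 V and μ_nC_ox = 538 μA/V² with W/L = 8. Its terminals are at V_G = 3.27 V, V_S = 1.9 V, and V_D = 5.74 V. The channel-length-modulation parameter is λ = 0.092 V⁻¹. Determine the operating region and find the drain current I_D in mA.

V_GS = V_G − V_S = 3.27 − 1.9 = 1.37 V; V_DS = V_D − V_S = 5.74 − 1.9 = 3.84 V.
k_n = μ_nC_ox · (W/L) = 4.304 mA/V².
V_ov = V_GS − V_th = 1.37 − 1.06 = 0.31 V.
Since V_DS = 3.84 V ≥ V_ov = 0.31 V, the device is in saturation.
I_D = ½ k_n V_ov² (1 + λ V_DS) = 0.5 × 4.304 × 0.31² × (1 + 0.092 × 3.84) = 0.28 mA.

Saturation; I_D = 0.280 mA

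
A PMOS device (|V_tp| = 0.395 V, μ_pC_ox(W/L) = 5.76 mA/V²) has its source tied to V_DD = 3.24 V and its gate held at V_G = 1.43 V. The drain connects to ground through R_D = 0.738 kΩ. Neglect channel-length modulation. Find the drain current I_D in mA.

I_D = 3.64 mA

V_SG = V_DD − V_G = 3.24 − 1.43 = 1.81 V, so V_ov = 1.81 − 0.395 = 1.42 V.
Assume saturation: I_D = ½ k_p V_ov² = 0.5 × 5.76 × 1.42² = 5.77 mA, giving V_SD = V_DD − I_D R_D = 3.24 − 5.77 × 0.738 = -1.02 V.
But -1.02 V < V_ov = 1.42 V, so the device is actually in triode.
In triode I_D = k_p[V_ov V_SD − ½ V_SD²] and I_D = (V_DD − V_SD)/R_D. Equating: 2.13 V_SD² − 7.015 V_SD + 3.24 = 0, giving V_SD = 0.555 V (the root below V_ov).
I_D = (3.24 − 0.555) / 0.738 = 3.64 mA.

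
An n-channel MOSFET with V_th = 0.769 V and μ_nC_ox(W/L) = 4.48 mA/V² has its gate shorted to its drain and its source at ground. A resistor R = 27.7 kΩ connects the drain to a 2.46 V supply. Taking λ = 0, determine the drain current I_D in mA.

I_D = 0.0554 mA

With gate tied to drain, V_GS = V_DS ≥ V_GS − V_th, so the device is in saturation.
KCL at the drain: ½ k_n (V_GS − V_th)² = (V_DD − V_GS)/R.
Let x = V_GS − 0.769. Then 62 x² + x − 1.691 = 0, giving x = 0.157 V (positive root), so V_GS = 0.926 V.
I_D = (V_DD − V_GS)/R = (2.46 − 0.926) / 27.7 = 0.0554 mA.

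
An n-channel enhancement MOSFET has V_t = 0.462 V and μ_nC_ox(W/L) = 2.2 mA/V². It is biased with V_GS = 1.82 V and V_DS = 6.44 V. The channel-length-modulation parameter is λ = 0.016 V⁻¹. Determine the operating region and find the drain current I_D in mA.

Saturation; I_D = 2.24 mA

V_ov = V_GS − V_t = 1.82 − 0.462 = 1.36 V.
Since V_DS = 6.44 V ≥ V_ov = 1.36 V, the device is in saturation.
I_D = ½ k_n V_ov² (1 + λ V_DS) = 0.5 × 2.2 × 1.36² × (1 + 0.016 × 6.44) = 2.24 mA.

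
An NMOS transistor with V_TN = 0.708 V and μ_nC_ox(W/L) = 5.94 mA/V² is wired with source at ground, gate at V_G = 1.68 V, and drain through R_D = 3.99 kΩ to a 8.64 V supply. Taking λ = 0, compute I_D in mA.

I_D = 2.05 mA

V_GS = V_G = 1.68 V, so V_ov = 1.68 − 0.708 = 0.972 V.
Assume saturation: I_D = ½ k_n V_ov² = 0.5 × 5.94 × 0.972² = 2.81 mA, giving V_DS = V_DD − I_D R_D = 8.64 − 2.81 × 3.99 = -2.56 V.
But -2.56 V < V_ov = 0.972 V, so the device is actually in triode.
In triode I_D = k_n[V_ov V_DS − ½ V_DS²] and I_D = (V_DD − V_DS)/R_D. Equating: 11.9 V_DS² − 24.04 V_DS + 8.64 = 0, giving V_DS = 0.467 V (the root below V_ov).
I_D = (8.64 − 0.467) / 3.99 = 2.05 mA.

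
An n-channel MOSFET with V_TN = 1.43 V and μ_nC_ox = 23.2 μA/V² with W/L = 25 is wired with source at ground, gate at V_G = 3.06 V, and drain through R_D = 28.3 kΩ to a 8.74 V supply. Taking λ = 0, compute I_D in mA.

V_GS = V_G = 3.06 V, so V_ov = 3.06 − 1.43 = 1.63 V.
k_n = μ_nC_ox · (W/L) = 0.58 mA/V².
Assume saturation: I_D = ½ k_n V_ov² = 0.5 × 0.58 × 1.63² = 0.771 mA, giving V_DS = V_DD − I_D R_D = 8.74 − 0.771 × 28.3 = -13.1 V.
But -13.1 V < V_ov = 1.63 V, so the device is actually in triode.
In triode I_D = k_n[V_ov V_DS − ½ V_DS²] and I_D = (V_DD − V_DS)/R_D. Equating: 8.21 V_DS² − 27.75 V_DS + 8.74 = 0, giving V_DS = 0.351 V (the root below V_ov).
I_D = (8.74 − 0.351) / 28.3 = 0.296 mA.

I_D = 0.296 mA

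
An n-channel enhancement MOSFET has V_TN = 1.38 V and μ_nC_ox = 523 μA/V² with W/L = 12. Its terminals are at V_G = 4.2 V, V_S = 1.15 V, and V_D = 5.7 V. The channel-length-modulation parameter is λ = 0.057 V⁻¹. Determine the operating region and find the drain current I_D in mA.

V_GS = V_G − V_S = 4.2 − 1.15 = 3.05 V; V_DS = V_D − V_S = 5.7 − 1.15 = 4.55 V.
k_n = μ_nC_ox · (W/L) = 6.276 mA/V².
V_ov = V_GS − V_TN = 3.05 − 1.38 = 1.67 V.
Since V_DS = 4.55 V ≥ V_ov = 1.67 V, the device is in saturation.
I_D = ½ k_n V_ov² (1 + λ V_DS) = 0.5 × 6.276 × 1.67² × (1 + 0.057 × 4.55) = 11 mA.

Saturation; I_D = 11.0 mA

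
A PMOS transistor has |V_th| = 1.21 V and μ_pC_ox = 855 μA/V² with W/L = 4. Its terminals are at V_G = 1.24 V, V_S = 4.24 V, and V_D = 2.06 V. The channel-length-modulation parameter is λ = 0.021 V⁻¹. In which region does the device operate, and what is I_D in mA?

Saturation; I_D = 5.73 mA

V_SG = V_S − V_G = 4.24 − 1.24 = 3 V; V_SD = V_S − V_D = 4.24 − 2.06 = 2.18 V.
k_p = μ_pC_ox · (W/L) = 3.42 mA/V².
V_ov = V_SG − |V_th| = 3 − 1.21 = 1.79 V.
Since V_SD = 2.18 V ≥ V_ov = 1.79 V, the device is in saturation.
I_D = ½ k_p V_ov² (1 + λ V_SD) = 0.5 × 3.42 × 1.79² × (1 + 0.021 × 2.18) = 5.73 mA.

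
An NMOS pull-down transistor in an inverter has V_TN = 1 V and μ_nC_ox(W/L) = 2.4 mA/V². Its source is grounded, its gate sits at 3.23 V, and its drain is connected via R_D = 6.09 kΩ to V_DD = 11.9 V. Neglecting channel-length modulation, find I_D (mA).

I_D = 1.89 mA

V_GS = V_G = 3.23 V, so V_ov = 3.23 − 1 = 2.23 V.
Assume saturation: I_D = ½ k_n V_ov² = 0.5 × 2.4 × 2.23² = 5.97 mA, giving V_DS = V_DD − I_D R_D = 11.9 − 5.97 × 6.09 = -24.4 V.
But -24.4 V < V_ov = 2.23 V, so the device is actually in triode.
In triode I_D = k_n[V_ov V_DS − ½ V_DS²] and I_D = (V_DD − V_DS)/R_D. Equating: 7.31 V_DS² − 33.59 V_DS + 11.9 = 0, giving V_DS = 0.387 V (the root below V_ov).
I_D = (11.9 − 0.387) / 6.09 = 1.89 mA.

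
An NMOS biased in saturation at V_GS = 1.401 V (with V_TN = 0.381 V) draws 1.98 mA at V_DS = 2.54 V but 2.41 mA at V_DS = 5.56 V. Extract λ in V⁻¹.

With V_GS fixed, I_D ∝ (1 + λ V_DS) in saturation, so I_D2/I_D1 = (1 + λ V_DS2)/(1 + λ V_DS1).
2.41/1.98 = 1.217 = (1 + 5.56 λ)/(1 + 2.54 λ).
Solving: λ (I_D1 V_DS2 − I_D2 V_DS1) = I_D2 − I_D1, so λ = (2.41 − 1.98) / (1.98 × 5.56 − 2.41 × 2.54) = 0.43 / 4.89 = 0.088 V⁻¹.

λ = 0.0880 V⁻¹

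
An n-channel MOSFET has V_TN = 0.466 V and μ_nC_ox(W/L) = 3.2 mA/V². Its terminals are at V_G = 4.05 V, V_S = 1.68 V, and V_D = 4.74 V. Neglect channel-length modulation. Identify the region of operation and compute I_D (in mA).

Saturation; I_D = 5.80 mA

V_GS = V_G − V_S = 4.05 − 1.68 = 2.37 V; V_DS = V_D − V_S = 4.74 − 1.68 = 3.06 V.
V_ov = V_GS − V_TN = 2.37 − 0.466 = 1.9 V.
Since V_DS = 3.06 V ≥ V_ov = 1.9 V, the device is in saturation.
I_D = ½ k_n V_ov² = 0.5 × 3.2 × 1.9² = 5.8 mA.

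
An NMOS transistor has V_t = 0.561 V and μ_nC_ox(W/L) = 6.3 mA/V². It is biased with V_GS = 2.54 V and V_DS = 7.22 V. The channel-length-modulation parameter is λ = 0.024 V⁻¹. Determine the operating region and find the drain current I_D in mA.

V_ov = V_GS − V_t = 2.54 − 0.561 = 1.98 V.
Since V_DS = 7.22 V ≥ V_ov = 1.98 V, the device is in saturation.
I_D = ½ k_n V_ov² (1 + λ V_DS) = 0.5 × 6.3 × 1.98² × (1 + 0.024 × 7.22) = 14.5 mA.

Saturation; I_D = 14.5 mA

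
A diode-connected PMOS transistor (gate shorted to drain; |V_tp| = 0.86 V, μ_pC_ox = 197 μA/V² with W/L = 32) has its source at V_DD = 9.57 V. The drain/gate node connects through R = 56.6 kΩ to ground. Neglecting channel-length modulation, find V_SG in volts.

With gate tied to drain, V_SG = V_SD ≥ V_SG − |V_tp|, so the device is in saturation.
k_p = μ_pC_ox · (W/L) = 6.304 mA/V².
KCL at the drain: ½ k_p (V_SG − |V_tp|)² = (V_DD − V_SG)/R.
Let x = V_SG − 0.86. Then 178 x² + x − 8.71 = 0, giving x = 0.218 V (positive root), so V_SG = 1.08 V.
I_D = (V_DD − V_SG)/R = (9.57 − 1.08) / 56.6 = 0.15 mA.

V_SG = 1.08 V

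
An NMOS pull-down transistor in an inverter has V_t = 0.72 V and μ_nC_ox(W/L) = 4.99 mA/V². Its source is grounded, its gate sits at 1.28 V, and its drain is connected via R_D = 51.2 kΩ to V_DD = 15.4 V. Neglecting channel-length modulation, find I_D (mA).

I_D = 0.298 mA

V_GS = V_G = 1.28 V, so V_ov = 1.28 − 0.72 = 0.56 V.
Assume saturation: I_D = ½ k_n V_ov² = 0.5 × 4.99 × 0.56² = 0.782 mA, giving V_DS = V_DD − I_D R_D = 15.4 − 0.782 × 51.2 = -24.7 V.
But -24.7 V < V_ov = 0.56 V, so the device is actually in triode.
In triode I_D = k_n[V_ov V_DS − ½ V_DS²] and I_D = (V_DD − V_DS)/R_D. Equating: 128 V_DS² − 144.1 V_DS + 15.4 = 0, giving V_DS = 0.12 V (the root below V_ov).
I_D = (15.4 − 0.12) / 51.2 = 0.298 mA.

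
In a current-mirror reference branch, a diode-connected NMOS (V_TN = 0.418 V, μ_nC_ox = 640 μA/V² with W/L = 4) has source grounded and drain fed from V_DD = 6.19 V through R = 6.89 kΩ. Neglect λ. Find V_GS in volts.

V_GS = 1.17 V

With gate tied to drain, V_GS = V_DS ≥ V_GS − V_TN, so the device is in saturation.
k_n = μ_nC_ox · (W/L) = 2.56 mA/V².
KCL at the drain: ½ k_n (V_GS − V_TN)² = (V_DD − V_GS)/R.
Let x = V_GS − 0.418. Then 8.82 x² + x − 5.772 = 0, giving x = 0.754 V (positive root), so V_GS = 1.17 V.
I_D = (V_DD − V_GS)/R = (6.19 − 1.17) / 6.89 = 0.728 mA.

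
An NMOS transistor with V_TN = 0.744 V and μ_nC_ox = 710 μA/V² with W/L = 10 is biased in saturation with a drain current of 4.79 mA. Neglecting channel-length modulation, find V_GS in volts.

V_GS = 1.91 V

k_n = μ_nC_ox · (W/L) = 7.1 mA/V².
In saturation I_D = ½ k_n (V_GS − V_TN)², so V_GS − V_TN = √(2 I_D / k_n) = √(2 × 4.79 / 7.1) = 1.16 V.
V_GS = 0.744 + 1.16 = 1.91 V.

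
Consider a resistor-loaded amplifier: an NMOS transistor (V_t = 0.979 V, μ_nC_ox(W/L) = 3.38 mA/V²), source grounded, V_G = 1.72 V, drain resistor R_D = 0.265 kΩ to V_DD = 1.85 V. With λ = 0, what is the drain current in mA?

V_GS = V_G = 1.72 V, so V_ov = 1.72 − 0.979 = 0.741 V.
Assume saturation: I_D = ½ k_n V_ov² = 0.5 × 3.38 × 0.741² = 0.928 mA, giving V_DS = V_DD − I_D R_D = 1.85 − 0.928 × 0.265 = 1.6 V.
V_DS = 1.6 V ≥ V_ov = 0.741 V, confirming saturation.

I_D = 0.928 mA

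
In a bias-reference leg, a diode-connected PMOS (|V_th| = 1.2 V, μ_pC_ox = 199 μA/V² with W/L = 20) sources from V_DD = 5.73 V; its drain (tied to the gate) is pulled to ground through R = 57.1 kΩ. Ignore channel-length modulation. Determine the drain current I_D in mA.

With gate tied to drain, V_SG = V_SD ≥ V_SG − |V_th|, so the device is in saturation.
k_p = μ_pC_ox · (W/L) = 3.98 mA/V².
KCL at the drain: ½ k_p (V_SG − |V_th|)² = (V_DD − V_SG)/R.
Let x = V_SG − 1.2. Then 114 x² + x − 4.53 = 0, giving x = 0.195 V (positive root), so V_SG = 1.4 V.
I_D = (V_DD − V_SG)/R = (5.73 − 1.4) / 57.1 = 0.0759 mA.

I_D = 0.0759 mA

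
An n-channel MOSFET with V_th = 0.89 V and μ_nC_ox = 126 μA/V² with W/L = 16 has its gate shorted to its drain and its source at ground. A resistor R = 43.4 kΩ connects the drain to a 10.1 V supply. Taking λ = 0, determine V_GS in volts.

V_GS = 1.34 V

With gate tied to drain, V_GS = V_DS ≥ V_GS − V_th, so the device is in saturation.
k_n = μ_nC_ox · (W/L) = 2.016 mA/V².
KCL at the drain: ½ k_n (V_GS − V_th)² = (V_DD − V_GS)/R.
Let x = V_GS − 0.89. Then 43.7 x² + x − 9.21 = 0, giving x = 0.448 V (positive root), so V_GS = 1.34 V.
I_D = (V_DD − V_GS)/R = (10.1 − 1.34) / 43.4 = 0.202 mA.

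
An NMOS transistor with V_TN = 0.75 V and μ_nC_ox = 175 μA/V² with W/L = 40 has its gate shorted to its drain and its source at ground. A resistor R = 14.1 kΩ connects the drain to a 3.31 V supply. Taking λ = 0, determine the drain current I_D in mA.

With gate tied to drain, V_GS = V_DS ≥ V_GS − V_TN, so the device is in saturation.
k_n = μ_nC_ox · (W/L) = 7 mA/V².
KCL at the drain: ½ k_n (V_GS − V_TN)² = (V_DD − V_GS)/R.
Let x = V_GS − 0.75. Then 49.4 x² + x − 2.56 = 0, giving x = 0.218 V (positive root), so V_GS = 0.968 V.
I_D = (V_DD − V_GS)/R = (3.31 − 0.968) / 14.1 = 0.166 mA.

I_D = 0.166 mA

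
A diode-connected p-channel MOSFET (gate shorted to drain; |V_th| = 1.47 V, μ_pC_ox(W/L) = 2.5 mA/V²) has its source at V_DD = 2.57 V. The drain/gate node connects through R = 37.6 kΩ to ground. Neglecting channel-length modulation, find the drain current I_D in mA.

I_D = 0.0255 mA

With gate tied to drain, V_SG = V_SD ≥ V_SG − |V_th|, so the device is in saturation.
KCL at the drain: ½ k_p (V_SG − |V_th|)² = (V_DD − V_SG)/R.
Let x = V_SG − 1.47. Then 47 x² + x − 1.1 = 0, giving x = 0.143 V (positive root), so V_SG = 1.61 V.
I_D = (V_DD − V_SG)/R = (2.57 − 1.61) / 37.6 = 0.0255 mA.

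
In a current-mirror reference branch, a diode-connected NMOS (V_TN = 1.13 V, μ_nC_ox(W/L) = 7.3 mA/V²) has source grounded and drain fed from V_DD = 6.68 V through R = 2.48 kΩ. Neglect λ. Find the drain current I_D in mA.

With gate tied to drain, V_GS = V_DS ≥ V_GS − V_TN, so the device is in saturation.
KCL at the drain: ½ k_n (V_GS − V_TN)² = (V_DD − V_GS)/R.
Let x = V_GS − 1.13. Then 9.05 x² + x − 5.55 = 0, giving x = 0.73 V (positive root), so V_GS = 1.86 V.
I_D = (V_DD − V_GS)/R = (6.68 − 1.86) / 2.48 = 1.94 mA.

I_D = 1.94 mA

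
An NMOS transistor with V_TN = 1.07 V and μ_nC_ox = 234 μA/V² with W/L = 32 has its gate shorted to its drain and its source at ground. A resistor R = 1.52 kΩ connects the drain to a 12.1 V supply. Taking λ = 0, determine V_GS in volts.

V_GS = 2.38 V

With gate tied to drain, V_GS = V_DS ≥ V_GS − V_TN, so the device is in saturation.
k_n = μ_nC_ox · (W/L) = 7.488 mA/V².
KCL at the drain: ½ k_n (V_GS − V_TN)² = (V_DD − V_GS)/R.
Let x = V_GS − 1.07. Then 5.69 x² + x − 11.03 = 0, giving x = 1.31 V (positive root), so V_GS = 2.38 V.
I_D = (V_DD − V_GS)/R = (12.1 − 2.38) / 1.52 = 6.4 mA.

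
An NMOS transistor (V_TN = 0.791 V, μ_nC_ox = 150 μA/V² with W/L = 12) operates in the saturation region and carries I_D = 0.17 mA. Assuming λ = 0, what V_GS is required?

V_GS = 1.23 V

k_n = μ_nC_ox · (W/L) = 1.8 mA/V².
In saturation I_D = ½ k_n (V_GS − V_TN)², so V_GS − V_TN = √(2 I_D / k_n) = √(2 × 0.17 / 1.8) = 0.435 V.
V_GS = 0.791 + 0.435 = 1.23 V.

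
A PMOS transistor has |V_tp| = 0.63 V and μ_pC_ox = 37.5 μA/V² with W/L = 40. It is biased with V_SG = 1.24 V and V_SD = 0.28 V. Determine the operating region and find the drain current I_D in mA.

Triode; I_D = 0.197 mA

k_p = μ_pC_ox · (W/L) = 1.5 mA/V².
V_ov = V_SG − |V_tp| = 1.24 − 0.63 = 0.61 V.
Since V_SD = 0.28 V < V_ov = 0.61 V, the device is in the triode region.
I_D = k_p [V_ov · V_SD − ½ V_SD²] = 1.5 × [0.61 × 0.28 − 0.5 × 0.28²] = 0.197 mA.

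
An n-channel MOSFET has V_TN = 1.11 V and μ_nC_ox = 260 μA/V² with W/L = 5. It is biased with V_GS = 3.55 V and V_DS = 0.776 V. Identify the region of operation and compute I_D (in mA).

Triode; I_D = 2.07 mA

k_n = μ_nC_ox · (W/L) = 1.3 mA/V².
V_ov = V_GS − V_TN = 3.55 − 1.11 = 2.44 V.
Since V_DS = 0.776 V < V_ov = 2.44 V, the device is in the triode region.
I_D = k_n [V_ov · V_DS − ½ V_DS²] = 1.3 × [2.44 × 0.776 − 0.5 × 0.776²] = 2.07 mA.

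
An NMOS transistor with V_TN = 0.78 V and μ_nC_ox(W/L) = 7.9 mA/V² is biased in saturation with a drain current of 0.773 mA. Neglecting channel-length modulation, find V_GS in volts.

V_GS = 1.22 V

In saturation I_D = ½ k_n (V_GS − V_TN)², so V_GS − V_TN = √(2 I_D / k_n) = √(2 × 0.773 / 7.9) = 0.442 V.
V_GS = 0.78 + 0.442 = 1.22 V.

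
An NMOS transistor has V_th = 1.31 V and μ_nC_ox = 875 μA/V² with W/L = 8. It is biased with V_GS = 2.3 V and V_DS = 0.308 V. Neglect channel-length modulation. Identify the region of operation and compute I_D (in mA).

Triode; I_D = 1.80 mA

k_n = μ_nC_ox · (W/L) = 7 mA/V².
V_ov = V_GS − V_th = 2.3 − 1.31 = 0.99 V.
Since V_DS = 0.308 V < V_ov = 0.99 V, the device is in the triode region.
I_D = k_n [V_ov · V_DS − ½ V_DS²] = 7 × [0.99 × 0.308 − 0.5 × 0.308²] = 1.8 mA.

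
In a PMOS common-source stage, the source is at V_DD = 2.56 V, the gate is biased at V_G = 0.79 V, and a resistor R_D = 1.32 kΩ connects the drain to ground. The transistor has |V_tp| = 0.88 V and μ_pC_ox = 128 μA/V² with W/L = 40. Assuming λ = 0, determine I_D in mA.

V_SG = V_DD − V_G = 2.56 − 0.79 = 1.77 V, so V_ov = 1.77 − 0.88 = 0.89 V.
k_p = μ_pC_ox · (W/L) = 5.12 mA/V².
Assume saturation: I_D = ½ k_p V_ov² = 0.5 × 5.12 × 0.89² = 2.03 mA, giving V_SD = V_DD − I_D R_D = 2.56 − 2.03 × 1.32 = -0.117 V.
But -0.117 V < V_ov = 0.89 V, so the device is actually in triode.
In triode I_D = k_p[V_ov V_SD − ½ V_SD²] and I_D = (V_DD − V_SD)/R_D. Equating: 3.38 V_SD² − 7.015 V_SD + 2.56 = 0, giving V_SD = 0.472 V (the root below V_ov).
I_D = (2.56 − 0.472) / 1.32 = 1.58 mA.

I_D = 1.58 mA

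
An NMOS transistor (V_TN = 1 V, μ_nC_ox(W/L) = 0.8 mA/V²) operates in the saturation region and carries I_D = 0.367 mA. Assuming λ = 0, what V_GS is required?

V_GS = 1.96 V

In saturation I_D = ½ k_n (V_GS − V_TN)², so V_GS − V_TN = √(2 I_D / k_n) = √(2 × 0.367 / 0.8) = 0.958 V.
V_GS = 1 + 0.958 = 1.96 V.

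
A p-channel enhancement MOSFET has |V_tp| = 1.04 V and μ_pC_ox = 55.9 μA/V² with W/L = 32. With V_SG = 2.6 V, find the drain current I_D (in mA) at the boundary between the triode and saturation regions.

I_D = 2.18 mA

At the boundary V_SD = V_ov = V_SG − |V_tp| = 2.6 − 1.04 = 1.56 V.
k_p = μ_pC_ox · (W/L) = 1.789 mA/V².
I_D = ½ k_p V_ov² = 0.5 × 1.789 × 1.56² = 2.18 mA.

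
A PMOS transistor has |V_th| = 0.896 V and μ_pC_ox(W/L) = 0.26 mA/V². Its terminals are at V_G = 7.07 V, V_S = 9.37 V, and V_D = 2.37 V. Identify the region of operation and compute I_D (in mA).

Saturation; I_D = 0.256 mA

V_SG = V_S − V_G = 9.37 − 7.07 = 2.3 V; V_SD = V_S − V_D = 9.37 − 2.37 = 7 V.
V_ov = V_SG − |V_th| = 2.3 − 0.896 = 1.4 V.
Since V_SD = 7 V ≥ V_ov = 1.4 V, the device is in saturation.
I_D = ½ k_p V_ov² = 0.5 × 0.26 × 1.4² = 0.256 mA.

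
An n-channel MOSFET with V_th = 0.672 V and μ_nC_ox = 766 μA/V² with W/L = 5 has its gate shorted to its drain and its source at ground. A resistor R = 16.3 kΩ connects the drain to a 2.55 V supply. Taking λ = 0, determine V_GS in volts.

With gate tied to drain, V_GS = V_DS ≥ V_GS − V_th, so the device is in saturation.
k_n = μ_nC_ox · (W/L) = 3.83 mA/V².
KCL at the drain: ½ k_n (V_GS − V_th)² = (V_DD − V_GS)/R.
Let x = V_GS − 0.672. Then 31.2 x² + x − 1.878 = 0, giving x = 0.23 V (positive root), so V_GS = 0.902 V.
I_D = (V_DD − V_GS)/R = (2.55 − 0.902) / 16.3 = 0.101 mA.

V_GS = 0.902 V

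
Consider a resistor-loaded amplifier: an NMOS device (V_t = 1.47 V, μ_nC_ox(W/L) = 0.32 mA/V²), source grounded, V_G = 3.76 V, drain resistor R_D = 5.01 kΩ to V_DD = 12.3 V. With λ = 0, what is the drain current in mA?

I_D = 0.839 mA

V_GS = V_G = 3.76 V, so V_ov = 3.76 − 1.47 = 2.29 V.
Assume saturation: I_D = ½ k_n V_ov² = 0.5 × 0.32 × 2.29² = 0.839 mA, giving V_DS = V_DD − I_D R_D = 12.3 − 0.839 × 5.01 = 8.1 V.
V_DS = 8.1 V ≥ V_ov = 2.29 V, confirming saturation.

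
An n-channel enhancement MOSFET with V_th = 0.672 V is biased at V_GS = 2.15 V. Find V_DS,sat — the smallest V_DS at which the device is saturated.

The boundary between triode and saturation is V_DS = V_GS − V_th = V_ov.
V_ov = 2.15 − 0.672 = 1.48 V.

V_DS,sat = 1.48 V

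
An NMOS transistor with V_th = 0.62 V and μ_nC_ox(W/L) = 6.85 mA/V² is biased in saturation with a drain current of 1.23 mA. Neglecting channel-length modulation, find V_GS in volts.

In saturation I_D = ½ k_n (V_GS − V_th)², so V_GS − V_th = √(2 I_D / k_n) = √(2 × 1.23 / 6.85) = 0.599 V.
V_GS = 0.62 + 0.599 = 1.22 V.

V_GS = 1.22 V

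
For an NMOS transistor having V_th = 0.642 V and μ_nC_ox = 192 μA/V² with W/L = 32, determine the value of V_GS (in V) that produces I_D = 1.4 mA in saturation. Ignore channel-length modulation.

k_n = μ_nC_ox · (W/L) = 6.144 mA/V².
In saturation I_D = ½ k_n (V_GS − V_th)², so V_GS − V_th = √(2 I_D / k_n) = √(2 × 1.4 / 6.144) = 0.675 V.
V_GS = 0.642 + 0.675 = 1.32 V.

V_GS = 1.32 V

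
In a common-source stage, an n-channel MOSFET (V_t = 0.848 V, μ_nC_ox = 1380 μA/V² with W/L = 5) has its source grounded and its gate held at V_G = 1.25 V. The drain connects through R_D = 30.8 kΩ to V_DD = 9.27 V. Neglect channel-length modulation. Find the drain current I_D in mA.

V_GS = V_G = 1.25 V, so V_ov = 1.25 − 0.848 = 0.402 V.
k_n = μ_nC_ox · (W/L) = 6.9 mA/V².
Assume saturation: I_D = ½ k_n V_ov² = 0.5 × 6.9 × 0.402² = 0.558 mA, giving V_DS = V_DD − I_D R_D = 9.27 − 0.558 × 30.8 = -7.9 V.
But -7.9 V < V_ov = 0.402 V, so the device is actually in triode.
In triode I_D = k_n[V_ov V_DS − ½ V_DS²] and I_D = (V_DD − V_DS)/R_D. Equating: 106 V_DS² − 86.43 V_DS + 9.27 = 0, giving V_DS = 0.127 V (the root below V_ov).
I_D = (9.27 − 0.127) / 30.8 = 0.297 mA.

I_D = 0.297 mA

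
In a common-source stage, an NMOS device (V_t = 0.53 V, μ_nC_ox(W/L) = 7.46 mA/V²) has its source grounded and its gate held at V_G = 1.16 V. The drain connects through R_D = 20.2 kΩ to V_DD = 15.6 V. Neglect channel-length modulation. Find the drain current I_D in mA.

V_GS = V_G = 1.16 V, so V_ov = 1.16 − 0.53 = 0.63 V.
Assume saturation: I_D = ½ k_n V_ov² = 0.5 × 7.46 × 0.63² = 1.48 mA, giving V_DS = V_DD − I_D R_D = 15.6 − 1.48 × 20.2 = -14.3 V.
But -14.3 V < V_ov = 0.63 V, so the device is actually in triode.
In triode I_D = k_n[V_ov V_DS − ½ V_DS²] and I_D = (V_DD − V_DS)/R_D. Equating: 75.3 V_DS² − 95.94 V_DS + 15.6 = 0, giving V_DS = 0.191 V (the root below V_ov).
I_D = (15.6 − 0.191) / 20.2 = 0.763 mA.

I_D = 0.763 mA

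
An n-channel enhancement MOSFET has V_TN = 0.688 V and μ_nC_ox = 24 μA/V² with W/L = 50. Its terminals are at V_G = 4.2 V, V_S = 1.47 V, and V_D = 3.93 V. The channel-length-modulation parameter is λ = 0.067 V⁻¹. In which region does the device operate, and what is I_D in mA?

Saturation; I_D = 2.91 mA

V_GS = V_G − V_S = 4.2 − 1.47 = 2.73 V; V_DS = V_D − V_S = 3.93 − 1.47 = 2.46 V.
k_n = μ_nC_ox · (W/L) = 1.2 mA/V².
V_ov = V_GS − V_TN = 2.73 − 0.688 = 2.04 V.
Since V_DS = 2.46 V ≥ V_ov = 2.04 V, the device is in saturation.
I_D = ½ k_n V_ov² (1 + λ V_DS) = 0.5 × 1.2 × 2.04² × (1 + 0.067 × 2.46) = 2.91 mA.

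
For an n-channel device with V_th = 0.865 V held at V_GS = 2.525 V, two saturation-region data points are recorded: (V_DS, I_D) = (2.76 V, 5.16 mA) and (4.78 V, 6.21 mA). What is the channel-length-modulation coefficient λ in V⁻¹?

λ = 0.140 V⁻¹

With V_GS fixed, I_D ∝ (1 + λ V_DS) in saturation, so I_D2/I_D1 = (1 + λ V_DS2)/(1 + λ V_DS1).
6.21/5.16 = 1.203 = (1 + 4.78 λ)/(1 + 2.76 λ).
Solving: λ (I_D1 V_DS2 − I_D2 V_DS1) = I_D2 − I_D1, so λ = (6.21 − 5.16) / (5.16 × 4.78 − 6.21 × 2.76) = 1.05 / 7.53 = 0.14 V⁻¹.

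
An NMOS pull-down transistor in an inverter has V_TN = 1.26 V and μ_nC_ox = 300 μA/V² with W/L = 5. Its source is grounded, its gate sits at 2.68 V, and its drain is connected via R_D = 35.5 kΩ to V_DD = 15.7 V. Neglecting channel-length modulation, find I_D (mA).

V_GS = V_G = 2.68 V, so V_ov = 2.68 − 1.26 = 1.42 V.
k_n = μ_nC_ox · (W/L) = 1.5 mA/V².
Assume saturation: I_D = ½ k_n V_ov² = 0.5 × 1.5 × 1.42² = 1.51 mA, giving V_DS = V_DD − I_D R_D = 15.7 − 1.51 × 35.5 = -38 V.
But -38 V < V_ov = 1.42 V, so the device is actually in triode.
In triode I_D = k_n[V_ov V_DS − ½ V_DS²] and I_D = (V_DD − V_DS)/R_D. Equating: 26.6 V_DS² − 76.62 V_DS + 15.7 = 0, giving V_DS = 0.222 V (the root below V_ov).
I_D = (15.7 − 0.222) / 35.5 = 0.436 mA.

I_D = 0.436 mA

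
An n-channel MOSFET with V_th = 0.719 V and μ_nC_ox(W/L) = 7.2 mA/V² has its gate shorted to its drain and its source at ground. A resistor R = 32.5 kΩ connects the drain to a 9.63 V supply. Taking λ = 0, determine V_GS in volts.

With gate tied to drain, V_GS = V_DS ≥ V_GS − V_th, so the device is in saturation.
KCL at the drain: ½ k_n (V_GS − V_th)² = (V_DD − V_GS)/R.
Let x = V_GS − 0.719. Then 117 x² + x − 8.911 = 0, giving x = 0.272 V (positive root), so V_GS = 0.991 V.
I_D = (V_DD − V_GS)/R = (9.63 − 0.991) / 32.5 = 0.266 mA.

V_GS = 0.991 V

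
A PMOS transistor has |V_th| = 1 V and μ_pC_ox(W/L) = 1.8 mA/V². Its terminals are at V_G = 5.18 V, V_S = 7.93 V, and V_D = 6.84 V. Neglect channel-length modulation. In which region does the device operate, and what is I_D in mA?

Triode; I_D = 2.36 mA

V_SG = V_S − V_G = 7.93 − 5.18 = 2.75 V; V_SD = V_S − V_D = 7.93 − 6.84 = 1.09 V.
V_ov = V_SG − |V_th| = 2.75 − 1 = 1.75 V.
Since V_SD = 1.09 V < V_ov = 1.75 V, the device is in the triode region.
I_D = k_p [V_ov · V_SD − ½ V_SD²] = 1.8 × [1.75 × 1.09 − 0.5 × 1.09²] = 2.36 mA.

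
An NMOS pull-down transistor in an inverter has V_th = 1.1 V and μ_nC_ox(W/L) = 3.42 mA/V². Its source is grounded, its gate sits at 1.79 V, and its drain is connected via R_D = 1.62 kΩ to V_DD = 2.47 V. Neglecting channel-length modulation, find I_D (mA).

I_D = 0.814 mA

V_GS = V_G = 1.79 V, so V_ov = 1.79 − 1.1 = 0.69 V.
Assume saturation: I_D = ½ k_n V_ov² = 0.5 × 3.42 × 0.69² = 0.814 mA, giving V_DS = V_DD − I_D R_D = 2.47 − 0.814 × 1.62 = 1.15 V.
V_DS = 1.15 V ≥ V_ov = 0.69 V, confirming saturation.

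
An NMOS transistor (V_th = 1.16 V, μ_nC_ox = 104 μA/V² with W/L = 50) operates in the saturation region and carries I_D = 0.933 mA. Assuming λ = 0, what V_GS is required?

k_n = μ_nC_ox · (W/L) = 5.2 mA/V².
In saturation I_D = ½ k_n (V_GS − V_th)², so V_GS − V_th = √(2 I_D / k_n) = √(2 × 0.933 / 5.2) = 0.599 V.
V_GS = 1.16 + 0.599 = 1.76 V.

V_GS = 1.76 V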